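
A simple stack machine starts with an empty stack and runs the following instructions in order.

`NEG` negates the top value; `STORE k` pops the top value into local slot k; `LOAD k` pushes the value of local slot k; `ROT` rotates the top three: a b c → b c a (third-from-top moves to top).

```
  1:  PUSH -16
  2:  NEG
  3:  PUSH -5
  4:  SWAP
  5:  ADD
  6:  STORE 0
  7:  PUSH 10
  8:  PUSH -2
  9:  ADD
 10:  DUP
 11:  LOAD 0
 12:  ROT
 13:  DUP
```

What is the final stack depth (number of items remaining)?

PUSH -16 → -16
NEG      → 16
PUSH -5  → 16 -5
SWAP     → -5 16
ADD      → 11
STORE 0  → (empty)
PUSH 10  → 10
PUSH -2  → 10 -2
ADD      → 8
DUP      → 8 8
LOAD 0   → 8 8 11
ROT      → 8 11 8
DUP      → 8 11 8 8

4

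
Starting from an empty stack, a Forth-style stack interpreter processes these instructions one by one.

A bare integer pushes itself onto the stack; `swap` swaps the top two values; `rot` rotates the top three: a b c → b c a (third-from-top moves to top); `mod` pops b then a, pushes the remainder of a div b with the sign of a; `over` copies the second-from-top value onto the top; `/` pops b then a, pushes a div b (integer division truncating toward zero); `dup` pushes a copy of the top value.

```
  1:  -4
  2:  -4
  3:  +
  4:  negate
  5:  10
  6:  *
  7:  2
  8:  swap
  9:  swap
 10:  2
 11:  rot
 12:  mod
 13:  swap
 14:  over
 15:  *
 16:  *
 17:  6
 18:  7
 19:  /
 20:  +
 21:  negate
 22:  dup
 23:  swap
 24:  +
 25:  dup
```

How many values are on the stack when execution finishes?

2

-4     → [-4]
-4     → [-4, -4]
+      → [-8]
negate → [8]
10     → [8, 10]
*      → [80]
2      → [80, 2]
swap   → [2, 80]
swap   → [80, 2]
2      → [80, 2, 2]
rot    → [2, 2, 80]
mod    → [2, 2]
swap   → [2, 2]
over   → [2, 2, 2]
*      → [2, 4]
*      → [8]
6      → [8, 6]
7      → [8, 6, 7]
/      → [8, 0]
+      → [8]
negate → [-8]
dup    → [-8, -8]
swap   → [-8, -8]
+      → [-16]
dup    → [-16, -16]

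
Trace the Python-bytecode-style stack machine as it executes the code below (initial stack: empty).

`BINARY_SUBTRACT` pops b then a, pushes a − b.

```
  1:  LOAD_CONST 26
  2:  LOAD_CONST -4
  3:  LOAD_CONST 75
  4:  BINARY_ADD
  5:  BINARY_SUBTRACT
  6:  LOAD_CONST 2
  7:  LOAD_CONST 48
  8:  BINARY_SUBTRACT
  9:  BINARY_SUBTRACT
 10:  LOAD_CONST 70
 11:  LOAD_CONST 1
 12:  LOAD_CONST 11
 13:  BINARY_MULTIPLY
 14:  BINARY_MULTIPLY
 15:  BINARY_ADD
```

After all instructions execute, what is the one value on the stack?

771

LOAD_CONST 26   -> [26]
LOAD_CONST -4   -> [26, -4]
LOAD_CONST 75   -> [26, -4, 75]
BINARY_ADD      -> [26, 71]
BINARY_SUBTRACT -> [-45]
LOAD_CONST 2    -> [-45, 2]
LOAD_CONST 48   -> [-45, 2, 48]
BINARY_SUBTRACT -> [-45, -46]
BINARY_SUBTRACT -> [1]
LOAD_CONST 70   -> [1, 70]
LOAD_CONST 1    -> [1, 70, 1]
LOAD_CONST 11   -> [1, 70, 1, 11]
BINARY_MULTIPLY -> [1, 70, 11]
BINARY_MULTIPLY -> [1, 770]
BINARY_ADD      -> [771]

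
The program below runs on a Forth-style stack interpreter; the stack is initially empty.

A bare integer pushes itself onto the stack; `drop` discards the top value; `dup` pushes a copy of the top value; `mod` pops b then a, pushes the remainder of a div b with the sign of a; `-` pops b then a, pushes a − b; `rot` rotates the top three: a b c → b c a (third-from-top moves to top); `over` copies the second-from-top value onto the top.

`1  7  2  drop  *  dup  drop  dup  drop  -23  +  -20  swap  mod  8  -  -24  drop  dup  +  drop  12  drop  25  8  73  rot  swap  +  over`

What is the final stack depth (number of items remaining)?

3

1    -> [1]
7    -> [1, 7]
2    -> [1, 7, 2]
drop -> [1, 7]
*    -> [7]
dup  -> [7, 7]
drop -> [7]
dup  -> [7, 7]
drop -> [7]
-23  -> [7, -23]
+    -> [-16]
-20  -> [-16, -20]
swap -> [-20, -16]
mod  -> [-4]
8    -> [-4, 8]
-    -> [-12]
-24  -> [-12, -24]
drop -> [-12]
dup  -> [-12, -12]
+    -> [-24]
drop -> []
12   -> [12]
drop -> []
25   -> [25]
8    -> [25, 8]
73   -> [25, 8, 73]
rot  -> [8, 73, 25]
swap -> [8, 25, 73]
+    -> [8, 98]
over -> [8, 98, 8]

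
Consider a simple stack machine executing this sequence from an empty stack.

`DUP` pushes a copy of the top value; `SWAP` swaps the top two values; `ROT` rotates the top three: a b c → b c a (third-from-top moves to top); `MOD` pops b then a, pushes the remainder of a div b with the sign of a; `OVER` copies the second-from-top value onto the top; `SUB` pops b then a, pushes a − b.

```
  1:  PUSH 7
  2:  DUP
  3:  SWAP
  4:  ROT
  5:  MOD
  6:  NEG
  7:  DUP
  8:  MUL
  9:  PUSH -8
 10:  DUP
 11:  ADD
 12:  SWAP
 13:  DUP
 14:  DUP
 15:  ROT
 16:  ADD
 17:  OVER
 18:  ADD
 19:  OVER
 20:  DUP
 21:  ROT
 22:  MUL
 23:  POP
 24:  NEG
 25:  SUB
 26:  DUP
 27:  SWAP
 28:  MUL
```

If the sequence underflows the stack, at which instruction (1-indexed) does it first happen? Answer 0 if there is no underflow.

4

PUSH 7  7
DUP     7 7
SWAP    7 7
ROT  — needs 3 operands, stack has 2 → underflow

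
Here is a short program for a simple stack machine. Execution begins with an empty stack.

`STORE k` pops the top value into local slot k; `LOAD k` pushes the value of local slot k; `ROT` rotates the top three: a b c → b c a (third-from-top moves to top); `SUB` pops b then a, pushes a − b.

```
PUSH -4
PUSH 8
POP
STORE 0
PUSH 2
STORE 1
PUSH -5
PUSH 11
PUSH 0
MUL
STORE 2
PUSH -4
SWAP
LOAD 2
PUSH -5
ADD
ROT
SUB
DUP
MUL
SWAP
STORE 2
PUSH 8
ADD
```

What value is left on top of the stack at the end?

PUSH -4  [-4]
PUSH 8   [-4, 8]
POP      [-4]
STORE 0  []
PUSH 2   [2]
STORE 1  []
PUSH -5  [-5]
PUSH 11  [-5, 11]
PUSH 0   [-5, 11, 0]
MUL      [-5, 0]
STORE 2  [-5]
PUSH -4  [-5, -4]
SWAP     [-4, -5]
LOAD 2   [-4, -5, 0]
PUSH -5  [-4, -5, 0, -5]
ADD      [-4, -5, -5]
ROT      [-5, -5, -4]
SUB      [-5, -1]
DUP      [-5, -1, -1]
MUL      [-5, 1]
SWAP     [1, -5]
STORE 2  [1]
PUSH 8   [1, 8]
ADD      [9]

9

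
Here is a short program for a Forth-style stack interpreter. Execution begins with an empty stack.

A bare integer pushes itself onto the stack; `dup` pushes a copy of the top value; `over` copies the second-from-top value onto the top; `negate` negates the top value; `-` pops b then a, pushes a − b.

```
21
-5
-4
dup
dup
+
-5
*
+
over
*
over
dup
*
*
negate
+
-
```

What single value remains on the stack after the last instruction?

21      21
-5      21 -5
-4      21 -5 -4
dup     21 -5 -4 -4
dup     21 -5 -4 -4 -4
+       21 -5 -4 -8
-5      21 -5 -4 -8 -5
*       21 -5 -4 40
+       21 -5 36
over    21 -5 36 -5
*       21 -5 -180
over    21 -5 -180 -5
dup     21 -5 -180 -5 -5
*       21 -5 -180 25
*       21 -5 -4500
negate  21 -5 4500
+       21 4495
-       -4474

-4474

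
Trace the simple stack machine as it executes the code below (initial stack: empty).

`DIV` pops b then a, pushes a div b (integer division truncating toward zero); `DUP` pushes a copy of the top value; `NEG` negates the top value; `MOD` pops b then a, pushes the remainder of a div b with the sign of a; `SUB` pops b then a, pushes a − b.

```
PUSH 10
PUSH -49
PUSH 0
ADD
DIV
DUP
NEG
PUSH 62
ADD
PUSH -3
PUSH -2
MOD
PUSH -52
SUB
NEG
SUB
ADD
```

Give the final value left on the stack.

113

PUSH 10  : 10
PUSH -49 : 10 -49
PUSH 0   : 10 -49 0
ADD      : 10 -49
DIV      : 0
DUP      : 0 0
NEG      : 0 0
PUSH 62  : 0 0 62
ADD      : 0 62
PUSH -3  : 0 62 -3
PUSH -2  : 0 62 -3 -2
MOD      : 0 62 -1
PUSH -52 : 0 62 -1 -52
SUB      : 0 62 51
NEG      : 0 62 -51
SUB      : 0 113
ADD      : 113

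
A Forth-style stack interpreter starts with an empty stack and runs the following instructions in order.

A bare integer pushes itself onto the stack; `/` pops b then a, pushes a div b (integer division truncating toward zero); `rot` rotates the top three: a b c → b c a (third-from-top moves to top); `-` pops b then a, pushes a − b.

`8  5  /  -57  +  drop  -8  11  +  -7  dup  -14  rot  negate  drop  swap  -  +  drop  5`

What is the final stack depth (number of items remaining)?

8       8
5       8 5
/       1
-57     1 -57
+       -56
drop    (empty)
-8      -8
11      -8 11
+       3
-7      3 -7
dup     3 -7 -7
-14     3 -7 -7 -14
rot     3 -7 -14 -7
negate  3 -7 -14 7
drop    3 -7 -14
swap    3 -14 -7
-       3 -7
+       -4
drop    (empty)
5       5

1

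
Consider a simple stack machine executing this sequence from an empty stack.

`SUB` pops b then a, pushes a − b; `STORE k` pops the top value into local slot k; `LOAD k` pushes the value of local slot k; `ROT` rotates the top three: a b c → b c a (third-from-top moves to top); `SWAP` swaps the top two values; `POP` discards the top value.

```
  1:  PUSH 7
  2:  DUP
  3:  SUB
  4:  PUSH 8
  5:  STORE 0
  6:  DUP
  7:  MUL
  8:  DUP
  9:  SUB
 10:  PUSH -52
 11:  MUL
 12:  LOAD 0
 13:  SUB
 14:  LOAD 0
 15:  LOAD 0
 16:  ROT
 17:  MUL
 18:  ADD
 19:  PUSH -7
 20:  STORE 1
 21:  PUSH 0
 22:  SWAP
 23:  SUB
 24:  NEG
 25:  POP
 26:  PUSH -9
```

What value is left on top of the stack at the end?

-9

PUSH 7   : [7]
DUP      : [7, 7]
SUB      : [0]
PUSH 8   : [0, 8]
STORE 0  : [0]
DUP      : [0, 0]
MUL      : [0]
DUP      : [0, 0]
SUB      : [0]
PUSH -52 : [0, -52]
MUL      : [0]
LOAD 0   : [0, 8]
SUB      : [-8]
LOAD 0   : [-8, 8]
LOAD 0   : [-8, 8, 8]
ROT      : [8, 8, -8]
MUL      : [8, -64]
ADD      : [-56]
PUSH -7  : [-56, -7]
STORE 1  : [-56]
PUSH 0   : [-56, 0]
SWAP     : [0, -56]
SUB      : [56]
NEG      : [-56]
POP      : []
PUSH -9  : [-9]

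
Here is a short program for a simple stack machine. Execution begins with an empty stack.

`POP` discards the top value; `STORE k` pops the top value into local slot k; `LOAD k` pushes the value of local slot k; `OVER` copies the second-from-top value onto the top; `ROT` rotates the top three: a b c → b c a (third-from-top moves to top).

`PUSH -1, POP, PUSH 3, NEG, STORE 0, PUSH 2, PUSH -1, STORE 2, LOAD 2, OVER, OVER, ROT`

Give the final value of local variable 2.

-1

PUSH -1 : -1
POP     : (empty)
PUSH 3  : 3
NEG     : -3
STORE 0 : (empty)
PUSH 2  : 2
PUSH -1 : 2 -1
STORE 2 : 2
LOAD 2  : 2 -1
OVER    : 2 -1 2
OVER    : 2 -1 2 -1
ROT     : 2 2 -1 -1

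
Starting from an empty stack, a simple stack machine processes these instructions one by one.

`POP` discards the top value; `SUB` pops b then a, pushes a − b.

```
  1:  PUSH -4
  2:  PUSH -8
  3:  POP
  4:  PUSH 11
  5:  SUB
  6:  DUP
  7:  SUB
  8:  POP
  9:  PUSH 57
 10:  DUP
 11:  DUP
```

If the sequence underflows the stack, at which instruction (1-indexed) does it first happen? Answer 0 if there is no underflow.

0

PUSH -4 -> -4
PUSH -8 -> -4 -8
POP     -> -4
PUSH 11 -> -4 11
SUB     -> -15
DUP     -> -15 -15
SUB     -> 0
POP     -> (empty)
PUSH 57 -> 57
DUP     -> 57 57
DUP     -> 57 57 57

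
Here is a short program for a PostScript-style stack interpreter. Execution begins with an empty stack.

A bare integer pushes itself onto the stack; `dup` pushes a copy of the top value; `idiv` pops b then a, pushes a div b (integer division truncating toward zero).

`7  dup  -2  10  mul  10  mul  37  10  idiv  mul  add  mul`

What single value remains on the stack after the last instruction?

-4151

7    -> 7
dup  -> 7 7
-2   -> 7 7 -2
10   -> 7 7 -2 10
mul  -> 7 7 -20
10   -> 7 7 -20 10
mul  -> 7 7 -200
37   -> 7 7 -200 37
10   -> 7 7 -200 37 10
idiv -> 7 7 -200 3
mul  -> 7 7 -600
add  -> 7 -593
mul  -> -4151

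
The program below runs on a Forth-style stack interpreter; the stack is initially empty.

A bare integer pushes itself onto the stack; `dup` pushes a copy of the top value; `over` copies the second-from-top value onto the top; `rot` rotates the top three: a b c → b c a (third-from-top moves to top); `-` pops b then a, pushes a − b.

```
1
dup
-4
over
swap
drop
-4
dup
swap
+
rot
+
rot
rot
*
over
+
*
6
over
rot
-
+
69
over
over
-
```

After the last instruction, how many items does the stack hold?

1    -> 1
dup  -> 1 1
-4   -> 1 1 -4
over -> 1 1 -4 1
swap -> 1 1 1 -4
drop -> 1 1 1
-4   -> 1 1 1 -4
dup  -> 1 1 1 -4 -4
swap -> 1 1 1 -4 -4
+    -> 1 1 1 -8
rot  -> 1 1 -8 1
+    -> 1 1 -7
rot  -> 1 -7 1
rot  -> -7 1 1
*    -> -7 1
over -> -7 1 -7
+    -> -7 -6
*    -> 42
6    -> 42 6
over -> 42 6 42
rot  -> 6 42 42
-    -> 6 0
+    -> 6
69   -> 6 69
over -> 6 69 6
over -> 6 69 6 69
-    -> 6 69 -63

3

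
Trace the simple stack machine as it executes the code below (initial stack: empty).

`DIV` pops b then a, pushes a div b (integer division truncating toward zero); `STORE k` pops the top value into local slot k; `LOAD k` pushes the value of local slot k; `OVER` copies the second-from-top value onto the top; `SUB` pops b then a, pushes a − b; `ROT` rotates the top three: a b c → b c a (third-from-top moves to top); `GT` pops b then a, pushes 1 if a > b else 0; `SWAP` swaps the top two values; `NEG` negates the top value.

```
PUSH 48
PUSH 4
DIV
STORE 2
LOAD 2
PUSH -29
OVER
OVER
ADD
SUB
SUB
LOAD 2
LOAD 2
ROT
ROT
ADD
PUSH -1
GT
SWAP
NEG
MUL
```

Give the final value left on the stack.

PUSH 48  : 48
PUSH 4   : 48 4
DIV      : 12
STORE 2  : (empty)
LOAD 2   : 12
PUSH -29 : 12 -29
OVER     : 12 -29 12
OVER     : 12 -29 12 -29
ADD      : 12 -29 -17
SUB      : 12 -12
SUB      : 24
LOAD 2   : 24 12
LOAD 2   : 24 12 12
ROT      : 12 12 24
ROT      : 12 24 12
ADD      : 12 36
PUSH -1  : 12 36 -1
GT       : 12 1
SWAP     : 1 12
NEG      : 1 -12
MUL      : -12

-12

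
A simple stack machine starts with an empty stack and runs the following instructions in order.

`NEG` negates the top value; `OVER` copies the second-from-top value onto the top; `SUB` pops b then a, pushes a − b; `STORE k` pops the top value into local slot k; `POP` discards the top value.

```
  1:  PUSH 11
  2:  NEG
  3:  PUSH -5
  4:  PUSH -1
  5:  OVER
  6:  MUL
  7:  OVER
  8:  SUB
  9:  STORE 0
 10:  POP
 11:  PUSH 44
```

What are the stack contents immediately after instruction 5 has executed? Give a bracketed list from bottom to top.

[-11, -5, -1, -5]

PUSH 11  [11]
NEG      [-11]
PUSH -5  [-11, -5]
PUSH -1  [-11, -5, -1]
OVER     [-11, -5, -1, -5]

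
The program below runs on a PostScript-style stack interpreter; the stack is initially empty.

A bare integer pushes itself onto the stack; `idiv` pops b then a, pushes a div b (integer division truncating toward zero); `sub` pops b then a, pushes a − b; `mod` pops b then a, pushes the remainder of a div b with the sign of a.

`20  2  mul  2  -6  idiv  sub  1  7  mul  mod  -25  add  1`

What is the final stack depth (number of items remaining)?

2

20    20
2     20 2
mul   40
2     40 2
-6    40 2 -6
idiv  40 0
sub   40
1     40 1
7     40 1 7
mul   40 7
mod   5
-25   5 -25
add   -20
1     -20 1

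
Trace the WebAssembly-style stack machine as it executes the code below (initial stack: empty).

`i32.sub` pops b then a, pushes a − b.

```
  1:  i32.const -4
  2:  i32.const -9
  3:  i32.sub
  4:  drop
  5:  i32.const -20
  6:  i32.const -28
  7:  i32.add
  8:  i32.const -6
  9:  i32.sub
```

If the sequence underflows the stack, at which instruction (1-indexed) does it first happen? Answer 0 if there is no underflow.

i32.const -4  : [-4]
i32.const -9  : [-4, -9]
i32.sub       : [5]
drop          : []
i32.const -20 : [-20]
i32.const -28 : [-20, -28]
i32.add       : [-48]
i32.const -6  : [-48, -6]
i32.sub       : [-42]

0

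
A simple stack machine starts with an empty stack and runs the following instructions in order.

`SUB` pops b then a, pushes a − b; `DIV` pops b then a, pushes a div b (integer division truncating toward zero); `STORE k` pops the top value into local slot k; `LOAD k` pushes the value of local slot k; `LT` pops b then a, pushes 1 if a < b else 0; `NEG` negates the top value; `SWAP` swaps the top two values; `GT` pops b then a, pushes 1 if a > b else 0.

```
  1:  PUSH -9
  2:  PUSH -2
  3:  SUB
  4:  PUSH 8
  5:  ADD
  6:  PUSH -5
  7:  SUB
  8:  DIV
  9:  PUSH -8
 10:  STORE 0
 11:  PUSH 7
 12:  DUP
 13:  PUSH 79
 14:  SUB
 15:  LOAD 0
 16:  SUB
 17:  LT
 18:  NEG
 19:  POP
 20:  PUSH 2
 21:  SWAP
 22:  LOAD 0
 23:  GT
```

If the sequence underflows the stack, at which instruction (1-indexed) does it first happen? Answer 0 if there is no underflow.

PUSH -9 -> [-9]
PUSH -2 -> [-9, -2]
SUB     -> [-7]
PUSH 8  -> [-7, 8]
ADD     -> [1]
PUSH -5 -> [1, -5]
SUB     -> [6]
DIV  — needs 2 operands, stack has 1 → underflow

8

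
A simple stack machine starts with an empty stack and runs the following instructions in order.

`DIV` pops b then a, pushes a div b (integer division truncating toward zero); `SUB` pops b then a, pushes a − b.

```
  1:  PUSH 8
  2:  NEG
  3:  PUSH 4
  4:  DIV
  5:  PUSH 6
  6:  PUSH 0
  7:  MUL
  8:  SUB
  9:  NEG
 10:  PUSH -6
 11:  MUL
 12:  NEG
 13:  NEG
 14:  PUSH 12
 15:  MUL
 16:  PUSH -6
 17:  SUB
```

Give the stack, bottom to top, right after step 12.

[12]

PUSH 8   8
NEG      -8
PUSH 4   -8 4
DIV      -2
PUSH 6   -2 6
PUSH 0   -2 6 0
MUL      -2 0
SUB      -2
NEG      2
PUSH -6  2 -6
MUL      -12
NEG      12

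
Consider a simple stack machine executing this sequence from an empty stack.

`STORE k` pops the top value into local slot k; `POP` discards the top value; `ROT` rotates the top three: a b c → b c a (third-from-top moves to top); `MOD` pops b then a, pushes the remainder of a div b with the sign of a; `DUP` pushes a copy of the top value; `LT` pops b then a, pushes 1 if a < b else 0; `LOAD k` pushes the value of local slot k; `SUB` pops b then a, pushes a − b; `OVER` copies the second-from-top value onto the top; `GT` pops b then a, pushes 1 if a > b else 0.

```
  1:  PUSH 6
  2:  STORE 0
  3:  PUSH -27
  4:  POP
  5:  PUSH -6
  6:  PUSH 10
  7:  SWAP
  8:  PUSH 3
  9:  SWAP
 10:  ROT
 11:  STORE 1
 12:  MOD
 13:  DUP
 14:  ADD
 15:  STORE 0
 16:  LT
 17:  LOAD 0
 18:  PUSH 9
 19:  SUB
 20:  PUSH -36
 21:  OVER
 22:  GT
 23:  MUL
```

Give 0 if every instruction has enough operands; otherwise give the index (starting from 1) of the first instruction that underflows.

16

PUSH 6   -> [6]
STORE 0  -> []
PUSH -27 -> [-27]
POP      -> []
PUSH -6  -> [-6]
PUSH 10  -> [-6, 10]
SWAP     -> [10, -6]
PUSH 3   -> [10, -6, 3]
SWAP     -> [10, 3, -6]
ROT      -> [3, -6, 10]
STORE 1  -> [3, -6]
MOD      -> [3]
DUP      -> [3, 3]
ADD      -> [6]
STORE 0  -> []
LT  — needs 2 operands, stack has 0 → underflow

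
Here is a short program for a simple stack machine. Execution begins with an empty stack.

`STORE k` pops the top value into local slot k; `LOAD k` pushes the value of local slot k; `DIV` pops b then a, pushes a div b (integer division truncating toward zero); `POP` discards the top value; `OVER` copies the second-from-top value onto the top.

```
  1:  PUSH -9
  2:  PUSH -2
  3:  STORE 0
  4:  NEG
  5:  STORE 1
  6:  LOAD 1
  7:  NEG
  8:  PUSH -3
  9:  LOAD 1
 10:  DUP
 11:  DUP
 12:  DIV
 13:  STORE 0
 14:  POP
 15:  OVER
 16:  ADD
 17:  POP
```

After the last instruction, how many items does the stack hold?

PUSH -9 : -9
PUSH -2 : -9 -2
STORE 0 : -9
NEG     : 9
STORE 1 : (empty)
LOAD 1  : 9
NEG     : -9
PUSH -3 : -9 -3
LOAD 1  : -9 -3 9
DUP     : -9 -3 9 9
DUP     : -9 -3 9 9 9
DIV     : -9 -3 9 1
STORE 0 : -9 -3 9
POP     : -9 -3
OVER    : -9 -3 -9
ADD     : -9 -12
POP     : -9

1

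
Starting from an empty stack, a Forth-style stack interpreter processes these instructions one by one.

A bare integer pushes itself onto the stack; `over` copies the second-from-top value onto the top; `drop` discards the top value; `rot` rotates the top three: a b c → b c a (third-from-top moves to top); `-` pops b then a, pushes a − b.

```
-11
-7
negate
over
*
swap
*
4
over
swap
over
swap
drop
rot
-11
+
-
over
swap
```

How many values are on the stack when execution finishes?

-11     -11
-7      -11 -7
negate  -11 7
over    -11 7 -11
*       -11 -77
swap    -77 -11
*       847
4       847 4
over    847 4 847
swap    847 847 4
over    847 847 4 847
swap    847 847 847 4
drop    847 847 847
rot     847 847 847
-11     847 847 847 -11
+       847 847 836
-       847 11
over    847 11 847
swap    847 847 11

3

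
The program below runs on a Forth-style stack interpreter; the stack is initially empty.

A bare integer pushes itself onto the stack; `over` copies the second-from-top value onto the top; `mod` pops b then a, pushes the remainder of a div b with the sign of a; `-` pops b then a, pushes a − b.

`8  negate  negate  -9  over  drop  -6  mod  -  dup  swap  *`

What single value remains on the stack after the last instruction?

8       8
negate  -8
negate  8
-9      8 -9
over    8 -9 8
drop    8 -9
-6      8 -9 -6
mod     8 -3
-       11
dup     11 11
swap    11 11
*       121

121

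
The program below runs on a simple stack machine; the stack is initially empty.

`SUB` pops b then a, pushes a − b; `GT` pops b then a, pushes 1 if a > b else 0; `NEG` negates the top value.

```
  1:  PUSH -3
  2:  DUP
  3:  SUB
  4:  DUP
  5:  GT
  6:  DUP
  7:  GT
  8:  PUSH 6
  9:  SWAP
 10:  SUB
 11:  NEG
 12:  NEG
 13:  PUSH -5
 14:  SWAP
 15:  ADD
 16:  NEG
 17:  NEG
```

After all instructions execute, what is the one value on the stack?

1

PUSH -3 : -3
DUP     : -3 -3
SUB     : 0
DUP     : 0 0
GT      : 0
DUP     : 0 0
GT      : 0
PUSH 6  : 0 6
SWAP    : 6 0
SUB     : 6
NEG     : -6
NEG     : 6
PUSH -5 : 6 -5
SWAP    : -5 6
ADD     : 1
NEG     : -1
NEG     : 1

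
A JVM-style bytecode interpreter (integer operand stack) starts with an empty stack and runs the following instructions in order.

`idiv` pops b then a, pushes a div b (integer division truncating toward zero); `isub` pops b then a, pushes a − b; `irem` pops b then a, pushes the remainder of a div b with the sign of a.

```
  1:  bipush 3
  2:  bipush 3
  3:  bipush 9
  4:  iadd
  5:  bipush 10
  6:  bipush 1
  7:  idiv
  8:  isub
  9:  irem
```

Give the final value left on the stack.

1

bipush 3  -> 3
bipush 3  -> 3 3
bipush 9  -> 3 3 9
iadd      -> 3 12
bipush 10 -> 3 12 10
bipush 1  -> 3 12 10 1
idiv      -> 3 12 10
isub      -> 3 2
irem      -> 1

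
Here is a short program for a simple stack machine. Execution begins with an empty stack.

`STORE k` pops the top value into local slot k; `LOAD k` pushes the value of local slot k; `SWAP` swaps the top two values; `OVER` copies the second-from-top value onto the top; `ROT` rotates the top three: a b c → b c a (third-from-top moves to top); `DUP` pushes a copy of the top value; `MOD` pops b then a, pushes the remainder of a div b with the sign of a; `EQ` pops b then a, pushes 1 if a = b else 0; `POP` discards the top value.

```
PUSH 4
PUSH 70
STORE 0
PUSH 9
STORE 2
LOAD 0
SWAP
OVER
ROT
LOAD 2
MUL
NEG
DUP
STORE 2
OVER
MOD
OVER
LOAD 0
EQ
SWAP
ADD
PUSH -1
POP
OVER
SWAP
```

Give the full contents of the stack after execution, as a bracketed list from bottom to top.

[4, 70, 70, 1]

PUSH 4   [4]
PUSH 70  [4, 70]
STORE 0  [4]
PUSH 9   [4, 9]
STORE 2  [4]
LOAD 0   [4, 70]
SWAP     [70, 4]
OVER     [70, 4, 70]
ROT      [4, 70, 70]
LOAD 2   [4, 70, 70, 9]
MUL      [4, 70, 630]
NEG      [4, 70, -630]
DUP      [4, 70, -630, -630]
STORE 2  [4, 70, -630]
OVER     [4, 70, -630, 70]
MOD      [4, 70, 0]
OVER     [4, 70, 0, 70]
LOAD 0   [4, 70, 0, 70, 70]
EQ       [4, 70, 0, 1]
SWAP     [4, 70, 1, 0]
ADD      [4, 70, 1]
PUSH -1  [4, 70, 1, -1]
POP      [4, 70, 1]
OVER     [4, 70, 1, 70]
SWAP     [4, 70, 70, 1]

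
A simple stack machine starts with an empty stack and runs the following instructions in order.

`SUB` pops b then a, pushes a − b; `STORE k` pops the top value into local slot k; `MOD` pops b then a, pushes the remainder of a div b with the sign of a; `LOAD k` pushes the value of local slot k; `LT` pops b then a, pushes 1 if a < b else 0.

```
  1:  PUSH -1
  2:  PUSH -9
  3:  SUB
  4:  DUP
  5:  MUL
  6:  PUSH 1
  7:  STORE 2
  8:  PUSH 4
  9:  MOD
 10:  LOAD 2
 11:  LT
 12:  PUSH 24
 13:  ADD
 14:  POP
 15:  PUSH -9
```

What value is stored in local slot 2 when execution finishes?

1

PUSH -1 : -1
PUSH -9 : -1 -9
SUB     : 8
DUP     : 8 8
MUL     : 64
PUSH 1  : 64 1
STORE 2 : 64
PUSH 4  : 64 4
MOD     : 0
LOAD 2  : 0 1
LT      : 1
PUSH 24 : 1 24
ADD     : 25
POP     : (empty)
PUSH -9 : -9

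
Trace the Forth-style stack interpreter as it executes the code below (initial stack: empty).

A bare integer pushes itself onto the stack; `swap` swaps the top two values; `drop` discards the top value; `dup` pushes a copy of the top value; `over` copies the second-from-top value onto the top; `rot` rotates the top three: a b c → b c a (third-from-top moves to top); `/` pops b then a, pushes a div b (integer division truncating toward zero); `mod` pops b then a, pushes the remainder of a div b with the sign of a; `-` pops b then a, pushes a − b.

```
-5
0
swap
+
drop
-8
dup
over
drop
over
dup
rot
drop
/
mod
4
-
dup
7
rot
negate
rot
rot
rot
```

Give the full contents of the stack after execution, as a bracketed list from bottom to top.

-5      -5
0       -5 0
swap    0 -5
+       -5
drop    (empty)
-8      -8
dup     -8 -8
over    -8 -8 -8
drop    -8 -8
over    -8 -8 -8
dup     -8 -8 -8 -8
rot     -8 -8 -8 -8
drop    -8 -8 -8
/       -8 1
mod     0
4       0 4
-       -4
dup     -4 -4
7       -4 -4 7
rot     -4 7 -4
negate  -4 7 4
rot     7 4 -4
rot     4 -4 7
rot     -4 7 4

[-4, 7, 4]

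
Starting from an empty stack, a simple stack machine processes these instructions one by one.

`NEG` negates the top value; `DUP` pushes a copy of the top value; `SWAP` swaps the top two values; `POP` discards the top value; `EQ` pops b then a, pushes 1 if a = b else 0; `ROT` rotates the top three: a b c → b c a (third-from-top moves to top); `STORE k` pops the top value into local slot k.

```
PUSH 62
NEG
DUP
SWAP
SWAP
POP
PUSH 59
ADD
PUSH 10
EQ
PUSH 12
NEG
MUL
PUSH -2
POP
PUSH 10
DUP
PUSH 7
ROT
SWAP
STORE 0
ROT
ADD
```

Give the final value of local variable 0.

7

PUSH 62  [62]
NEG      [-62]
DUP      [-62, -62]
SWAP     [-62, -62]
SWAP     [-62, -62]
POP      [-62]
PUSH 59  [-62, 59]
ADD      [-3]
PUSH 10  [-3, 10]
EQ       [0]
PUSH 12  [0, 12]
NEG      [0, -12]
MUL      [0]
PUSH -2  [0, -2]
POP      [0]
PUSH 10  [0, 10]
DUP      [0, 10, 10]
PUSH 7   [0, 10, 10, 7]
ROT      [0, 10, 7, 10]
SWAP     [0, 10, 10, 7]
STORE 0  [0, 10, 10]
ROT      [10, 10, 0]
ADD      [10, 10]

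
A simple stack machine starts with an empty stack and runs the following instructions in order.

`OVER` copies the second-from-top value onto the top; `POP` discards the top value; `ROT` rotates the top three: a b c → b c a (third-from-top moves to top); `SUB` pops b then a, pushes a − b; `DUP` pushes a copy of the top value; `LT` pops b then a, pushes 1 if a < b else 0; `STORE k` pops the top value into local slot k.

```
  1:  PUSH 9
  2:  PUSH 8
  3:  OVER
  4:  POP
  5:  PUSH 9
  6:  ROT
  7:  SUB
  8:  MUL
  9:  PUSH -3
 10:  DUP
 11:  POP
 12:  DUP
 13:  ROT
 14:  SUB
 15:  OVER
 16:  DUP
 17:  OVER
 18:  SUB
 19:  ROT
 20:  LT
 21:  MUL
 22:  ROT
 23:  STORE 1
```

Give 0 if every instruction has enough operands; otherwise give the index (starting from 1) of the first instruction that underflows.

22

PUSH 9  → 9
PUSH 8  → 9 8
OVER    → 9 8 9
POP     → 9 8
PUSH 9  → 9 8 9
ROT     → 8 9 9
SUB     → 8 0
MUL     → 0
PUSH -3 → 0 -3
DUP     → 0 -3 -3
POP     → 0 -3
DUP     → 0 -3 -3
ROT     → -3 -3 0
SUB     → -3 -3
OVER    → -3 -3 -3
DUP     → -3 -3 -3 -3
OVER    → -3 -3 -3 -3 -3
SUB     → -3 -3 -3 0
ROT     → -3 -3 0 -3
LT      → -3 -3 0
MUL     → -3 0
ROT  — needs 3 operands, stack has 2 → underflow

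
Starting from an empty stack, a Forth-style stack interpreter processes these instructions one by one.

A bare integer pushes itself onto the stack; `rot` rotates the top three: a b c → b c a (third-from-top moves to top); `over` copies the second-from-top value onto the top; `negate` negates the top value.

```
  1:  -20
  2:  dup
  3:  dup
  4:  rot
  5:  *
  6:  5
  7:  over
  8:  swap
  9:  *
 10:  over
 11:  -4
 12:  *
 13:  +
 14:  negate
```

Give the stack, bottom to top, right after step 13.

[-20, 400, 400]

-20  -> [-20]
dup  -> [-20, -20]
dup  -> [-20, -20, -20]
rot  -> [-20, -20, -20]
*    -> [-20, 400]
5    -> [-20, 400, 5]
over -> [-20, 400, 5, 400]
swap -> [-20, 400, 400, 5]
*    -> [-20, 400, 2000]
over -> [-20, 400, 2000, 400]
-4   -> [-20, 400, 2000, 400, -4]
*    -> [-20, 400, 2000, -1600]
+    -> [-20, 400, 400]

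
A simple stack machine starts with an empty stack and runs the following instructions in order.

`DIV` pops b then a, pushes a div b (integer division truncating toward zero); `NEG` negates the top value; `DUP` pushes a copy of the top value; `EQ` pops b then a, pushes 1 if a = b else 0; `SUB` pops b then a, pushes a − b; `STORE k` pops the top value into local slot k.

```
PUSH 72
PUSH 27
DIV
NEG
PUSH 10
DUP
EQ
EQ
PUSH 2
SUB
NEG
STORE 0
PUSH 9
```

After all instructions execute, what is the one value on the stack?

PUSH 72 -> 72
PUSH 27 -> 72 27
DIV     -> 2
NEG     -> -2
PUSH 10 -> -2 10
DUP     -> -2 10 10
EQ      -> -2 1
EQ      -> 0
PUSH 2  -> 0 2
SUB     -> -2
NEG     -> 2
STORE 0 -> (empty)
PUSH 9  -> 9

9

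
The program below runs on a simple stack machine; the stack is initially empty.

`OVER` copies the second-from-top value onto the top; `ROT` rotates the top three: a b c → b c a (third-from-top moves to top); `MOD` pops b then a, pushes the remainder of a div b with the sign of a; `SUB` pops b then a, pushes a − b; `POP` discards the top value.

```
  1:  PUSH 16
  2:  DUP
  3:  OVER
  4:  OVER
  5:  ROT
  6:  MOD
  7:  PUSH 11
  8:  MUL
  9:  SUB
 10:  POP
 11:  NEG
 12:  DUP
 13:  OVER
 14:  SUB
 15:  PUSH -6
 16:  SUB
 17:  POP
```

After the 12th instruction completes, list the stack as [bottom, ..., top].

[-16, -16]

PUSH 16  16
DUP      16 16
OVER     16 16 16
OVER     16 16 16 16
ROT      16 16 16 16
MOD      16 16 0
PUSH 11  16 16 0 11
MUL      16 16 0
SUB      16 16
POP      16
NEG      -16
DUP      -16 -16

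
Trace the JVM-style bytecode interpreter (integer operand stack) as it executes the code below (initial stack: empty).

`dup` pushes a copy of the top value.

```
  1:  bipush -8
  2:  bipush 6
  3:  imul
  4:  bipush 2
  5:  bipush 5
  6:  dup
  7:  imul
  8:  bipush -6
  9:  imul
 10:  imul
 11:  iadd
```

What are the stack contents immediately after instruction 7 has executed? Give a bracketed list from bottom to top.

bipush -8 : [-8]
bipush 6  : [-8, 6]
imul      : [-48]
bipush 2  : [-48, 2]
bipush 5  : [-48, 2, 5]
dup       : [-48, 2, 5, 5]
imul      : [-48, 2, 25]

[-48, 2, 25]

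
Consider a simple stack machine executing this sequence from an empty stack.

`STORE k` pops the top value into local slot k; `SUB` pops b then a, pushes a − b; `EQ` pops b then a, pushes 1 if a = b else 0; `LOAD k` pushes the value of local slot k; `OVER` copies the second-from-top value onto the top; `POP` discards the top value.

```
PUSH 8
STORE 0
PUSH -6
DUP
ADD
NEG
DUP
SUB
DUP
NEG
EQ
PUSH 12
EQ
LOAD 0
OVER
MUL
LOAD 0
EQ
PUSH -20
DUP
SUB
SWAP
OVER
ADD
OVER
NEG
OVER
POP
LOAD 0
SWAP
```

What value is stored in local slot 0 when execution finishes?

PUSH 8   -> [8]
STORE 0  -> []
PUSH -6  -> [-6]
DUP      -> [-6, -6]
ADD      -> [-12]
NEG      -> [12]
DUP      -> [12, 12]
SUB      -> [0]
DUP      -> [0, 0]
NEG      -> [0, 0]
EQ       -> [1]
PUSH 12  -> [1, 12]
EQ       -> [0]
LOAD 0   -> [0, 8]
OVER     -> [0, 8, 0]
MUL      -> [0, 0]
LOAD 0   -> [0, 0, 8]
EQ       -> [0, 0]
PUSH -20 -> [0, 0, -20]
DUP      -> [0, 0, -20, -20]
SUB      -> [0, 0, 0]
SWAP     -> [0, 0, 0]
OVER     -> [0, 0, 0, 0]
ADD      -> [0, 0, 0]
OVER     -> [0, 0, 0, 0]
NEG      -> [0, 0, 0, 0]
OVER     -> [0, 0, 0, 0, 0]
POP      -> [0, 0, 0, 0]
LOAD 0   -> [0, 0, 0, 0, 8]
SWAP     -> [0, 0, 0, 8, 0]

8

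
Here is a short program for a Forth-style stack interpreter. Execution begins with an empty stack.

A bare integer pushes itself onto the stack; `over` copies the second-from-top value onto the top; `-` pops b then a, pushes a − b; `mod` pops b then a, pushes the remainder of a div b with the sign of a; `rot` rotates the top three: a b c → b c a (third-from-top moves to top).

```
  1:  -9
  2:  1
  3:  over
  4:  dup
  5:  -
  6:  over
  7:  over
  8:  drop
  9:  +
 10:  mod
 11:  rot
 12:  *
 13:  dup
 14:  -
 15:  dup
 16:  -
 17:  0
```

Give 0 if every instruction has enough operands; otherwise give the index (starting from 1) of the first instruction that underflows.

11

-9   -> [-9]
1    -> [-9, 1]
over -> [-9, 1, -9]
dup  -> [-9, 1, -9, -9]
-    -> [-9, 1, 0]
over -> [-9, 1, 0, 1]
over -> [-9, 1, 0, 1, 0]
drop -> [-9, 1, 0, 1]
+    -> [-9, 1, 1]
mod  -> [-9, 0]
rot  — needs 3 operands, stack has 2 → underflow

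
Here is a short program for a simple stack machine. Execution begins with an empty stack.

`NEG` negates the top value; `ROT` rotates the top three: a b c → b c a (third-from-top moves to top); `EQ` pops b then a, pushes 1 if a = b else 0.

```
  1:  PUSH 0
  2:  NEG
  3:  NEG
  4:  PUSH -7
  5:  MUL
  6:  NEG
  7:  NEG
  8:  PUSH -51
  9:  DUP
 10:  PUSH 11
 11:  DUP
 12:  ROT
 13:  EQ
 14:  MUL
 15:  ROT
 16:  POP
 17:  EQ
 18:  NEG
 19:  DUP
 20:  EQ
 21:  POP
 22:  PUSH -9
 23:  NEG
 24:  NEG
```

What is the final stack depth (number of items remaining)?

1

PUSH 0    [0]
NEG       [0]
NEG       [0]
PUSH -7   [0, -7]
MUL       [0]
NEG       [0]
NEG       [0]
PUSH -51  [0, -51]
DUP       [0, -51, -51]
PUSH 11   [0, -51, -51, 11]
DUP       [0, -51, -51, 11, 11]
ROT       [0, -51, 11, 11, -51]
EQ        [0, -51, 11, 0]
MUL       [0, -51, 0]
ROT       [-51, 0, 0]
POP       [-51, 0]
EQ        [0]
NEG       [0]
DUP       [0, 0]
EQ        [1]
POP       []
PUSH -9   [-9]
NEG       [9]
NEG       [-9]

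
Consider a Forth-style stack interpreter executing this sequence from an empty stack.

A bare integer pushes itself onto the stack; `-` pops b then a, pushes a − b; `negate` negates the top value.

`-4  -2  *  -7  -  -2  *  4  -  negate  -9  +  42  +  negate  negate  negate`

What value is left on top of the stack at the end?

-67

-4     : -4
-2     : -4 -2
*      : 8
-7     : 8 -7
-      : 15
-2     : 15 -2
*      : -30
4      : -30 4
-      : -34
negate : 34
-9     : 34 -9
+      : 25
42     : 25 42
+      : 67
negate : -67
negate : 67
negate : -67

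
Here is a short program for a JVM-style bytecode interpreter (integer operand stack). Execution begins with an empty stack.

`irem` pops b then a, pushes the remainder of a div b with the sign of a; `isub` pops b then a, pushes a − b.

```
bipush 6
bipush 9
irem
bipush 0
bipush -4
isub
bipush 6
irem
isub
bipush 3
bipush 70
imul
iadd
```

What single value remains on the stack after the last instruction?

212

bipush 6  : [6]
bipush 9  : [6, 9]
irem      : [6]
bipush 0  : [6, 0]
bipush -4 : [6, 0, -4]
isub      : [6, 4]
bipush 6  : [6, 4, 6]
irem      : [6, 4]
isub      : [2]
bipush 3  : [2, 3]
bipush 70 : [2, 3, 70]
imul      : [2, 210]
iadd      : [212]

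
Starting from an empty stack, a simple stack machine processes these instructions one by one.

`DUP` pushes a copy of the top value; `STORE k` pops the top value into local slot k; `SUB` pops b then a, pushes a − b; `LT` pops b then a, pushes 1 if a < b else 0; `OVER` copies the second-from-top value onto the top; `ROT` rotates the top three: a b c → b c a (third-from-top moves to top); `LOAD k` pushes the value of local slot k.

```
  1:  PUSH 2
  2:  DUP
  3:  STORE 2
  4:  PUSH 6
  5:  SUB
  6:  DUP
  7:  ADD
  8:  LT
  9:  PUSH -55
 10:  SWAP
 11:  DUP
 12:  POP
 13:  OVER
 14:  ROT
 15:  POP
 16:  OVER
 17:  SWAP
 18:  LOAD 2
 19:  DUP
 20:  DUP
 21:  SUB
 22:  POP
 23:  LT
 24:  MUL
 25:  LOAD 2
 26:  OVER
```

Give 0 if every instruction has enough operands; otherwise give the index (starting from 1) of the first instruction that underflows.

PUSH 2  : 2
DUP     : 2 2
STORE 2 : 2
PUSH 6  : 2 6
SUB     : -4
DUP     : -4 -4
ADD     : -8
LT  — needs 2 operands, stack has 1 → underflow

8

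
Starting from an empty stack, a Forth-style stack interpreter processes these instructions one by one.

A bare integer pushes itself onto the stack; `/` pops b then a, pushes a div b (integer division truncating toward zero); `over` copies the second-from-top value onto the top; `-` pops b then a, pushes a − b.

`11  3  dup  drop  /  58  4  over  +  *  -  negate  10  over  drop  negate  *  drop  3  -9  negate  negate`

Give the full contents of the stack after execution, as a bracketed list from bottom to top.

11     -> [11]
3      -> [11, 3]
dup    -> [11, 3, 3]
drop   -> [11, 3]
/      -> [3]
58     -> [3, 58]
4      -> [3, 58, 4]
over   -> [3, 58, 4, 58]
+      -> [3, 58, 62]
*      -> [3, 3596]
-      -> [-3593]
negate -> [3593]
10     -> [3593, 10]
over   -> [3593, 10, 3593]
drop   -> [3593, 10]
negate -> [3593, -10]
*      -> [-35930]
drop   -> []
3      -> [3]
-9     -> [3, -9]
negate -> [3, 9]
negate -> [3, -9]

[3, -9]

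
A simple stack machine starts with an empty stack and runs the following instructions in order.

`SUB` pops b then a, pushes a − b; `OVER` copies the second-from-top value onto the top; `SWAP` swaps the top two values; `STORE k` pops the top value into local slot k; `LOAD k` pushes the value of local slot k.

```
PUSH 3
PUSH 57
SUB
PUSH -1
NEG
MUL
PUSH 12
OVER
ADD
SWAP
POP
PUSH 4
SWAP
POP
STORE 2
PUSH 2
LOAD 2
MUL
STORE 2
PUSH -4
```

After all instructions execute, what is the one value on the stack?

-4

PUSH 3   [3]
PUSH 57  [3, 57]
SUB      [-54]
PUSH -1  [-54, -1]
NEG      [-54, 1]
MUL      [-54]
PUSH 12  [-54, 12]
OVER     [-54, 12, -54]
ADD      [-54, -42]
SWAP     [-42, -54]
POP      [-42]
PUSH 4   [-42, 4]
SWAP     [4, -42]
POP      [4]
STORE 2  []
PUSH 2   [2]
LOAD 2   [2, 4]
MUL      [8]
STORE 2  []
PUSH -4  [-4]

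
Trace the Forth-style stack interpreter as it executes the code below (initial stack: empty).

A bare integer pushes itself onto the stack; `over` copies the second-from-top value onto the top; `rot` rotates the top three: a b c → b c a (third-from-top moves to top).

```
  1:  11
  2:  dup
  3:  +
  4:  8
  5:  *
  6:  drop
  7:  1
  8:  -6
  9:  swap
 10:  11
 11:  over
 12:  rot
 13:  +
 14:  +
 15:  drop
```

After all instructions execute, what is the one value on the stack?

11    [11]
dup   [11, 11]
+     [22]
8     [22, 8]
*     [176]
drop  []
1     [1]
-6    [1, -6]
swap  [-6, 1]
11    [-6, 1, 11]
over  [-6, 1, 11, 1]
rot   [-6, 11, 1, 1]
+     [-6, 11, 2]
+     [-6, 13]
drop  [-6]

-6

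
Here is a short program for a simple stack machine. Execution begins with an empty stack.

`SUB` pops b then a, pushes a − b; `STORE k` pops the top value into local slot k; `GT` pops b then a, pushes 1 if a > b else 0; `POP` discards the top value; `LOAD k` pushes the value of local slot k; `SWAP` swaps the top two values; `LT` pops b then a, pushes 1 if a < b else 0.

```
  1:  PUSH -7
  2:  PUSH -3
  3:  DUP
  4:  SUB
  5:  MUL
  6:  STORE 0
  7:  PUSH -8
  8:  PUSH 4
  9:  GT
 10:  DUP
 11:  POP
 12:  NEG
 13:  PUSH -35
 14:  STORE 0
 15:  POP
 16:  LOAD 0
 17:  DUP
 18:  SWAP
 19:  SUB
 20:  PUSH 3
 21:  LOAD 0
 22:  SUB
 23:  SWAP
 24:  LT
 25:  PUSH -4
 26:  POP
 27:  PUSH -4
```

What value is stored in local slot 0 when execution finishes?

-35

PUSH -7  → -7
PUSH -3  → -7 -3
DUP      → -7 -3 -3
SUB      → -7 0
MUL      → 0
STORE 0  → (empty)
PUSH -8  → -8
PUSH 4   → -8 4
GT       → 0
DUP      → 0 0
POP      → 0
NEG      → 0
PUSH -35 → 0 -35
STORE 0  → 0
POP      → (empty)
LOAD 0   → -35
DUP      → -35 -35
SWAP     → -35 -35
SUB      → 0
PUSH 3   → 0 3
LOAD 0   → 0 3 -35
SUB      → 0 38
SWAP     → 38 0
LT       → 0
PUSH -4  → 0 -4
POP      → 0
PUSH -4  → 0 -4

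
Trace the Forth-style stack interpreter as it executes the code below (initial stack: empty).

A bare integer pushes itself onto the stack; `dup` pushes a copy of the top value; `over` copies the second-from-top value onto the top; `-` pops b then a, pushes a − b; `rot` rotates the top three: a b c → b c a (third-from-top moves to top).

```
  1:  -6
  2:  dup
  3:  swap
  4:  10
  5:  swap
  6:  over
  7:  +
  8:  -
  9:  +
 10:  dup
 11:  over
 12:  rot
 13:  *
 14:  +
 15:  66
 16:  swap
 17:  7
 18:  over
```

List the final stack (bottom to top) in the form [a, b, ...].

-6   → [-6]
dup  → [-6, -6]
swap → [-6, -6]
10   → [-6, -6, 10]
swap → [-6, 10, -6]
over → [-6, 10, -6, 10]
+    → [-6, 10, 4]
-    → [-6, 6]
+    → [0]
dup  → [0, 0]
over → [0, 0, 0]
rot  → [0, 0, 0]
*    → [0, 0]
+    → [0]
66   → [0, 66]
swap → [66, 0]
7    → [66, 0, 7]
over → [66, 0, 7, 0]

[66, 0, 7, 0]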